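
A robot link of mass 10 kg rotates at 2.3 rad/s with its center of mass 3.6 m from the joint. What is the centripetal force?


F = m * omega^2 * r
= 10 * 2.3^2 * 3.6
= 10 * 5.29 * 3.6
= 190.44 N


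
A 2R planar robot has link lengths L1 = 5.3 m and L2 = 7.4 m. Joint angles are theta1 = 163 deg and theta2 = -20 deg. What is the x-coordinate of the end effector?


Convert angles to radians: theta1 = 2.8449, theta2 = -0.3491
x = L1*cos(theta1) + L2*cos(theta1+theta2)
x = -5.0684 + -5.9099
x = -10.9783


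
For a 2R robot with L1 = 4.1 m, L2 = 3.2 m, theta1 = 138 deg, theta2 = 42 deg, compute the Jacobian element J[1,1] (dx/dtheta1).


J[1,1] = -L1*sin(t1) - L2*sin(t1+t2)
= -4.1*sin(138) - 3.2*sin(180)
= -2.7434


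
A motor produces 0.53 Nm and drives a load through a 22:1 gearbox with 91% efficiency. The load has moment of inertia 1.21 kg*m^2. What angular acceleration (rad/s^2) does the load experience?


tau_out = tau_motor * N * eta
= 0.53 * 22 * 0.91 = 10.6106 Nm
alpha = tau_out / I = 10.6106 / 1.21
= 8.7691 rad/s^2


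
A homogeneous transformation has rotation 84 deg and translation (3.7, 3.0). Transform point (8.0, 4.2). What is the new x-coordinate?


x' = cos(theta)*px - sin(theta)*py + tx
= 0.1045*8.0 - 0.9945*4.2 + 3.7
= 0.3592


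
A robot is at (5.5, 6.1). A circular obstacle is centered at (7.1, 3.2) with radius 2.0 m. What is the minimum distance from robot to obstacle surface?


center_dist = sqrt((5.5-7.1)^2 + (6.1-3.2)^2)
= sqrt(2.56 + 8.41)
= 3.3121
min_dist = center_dist - radius = 3.3121 - 2.0 = 1.3121 m


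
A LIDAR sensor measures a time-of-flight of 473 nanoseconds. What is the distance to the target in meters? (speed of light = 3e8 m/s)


tof = 473 ns = 4.73e-07 s
dist = c * tof / 2
= 3e8 * 4.73e-07 / 2
= 70.95 m


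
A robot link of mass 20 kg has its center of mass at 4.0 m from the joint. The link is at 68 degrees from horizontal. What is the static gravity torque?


tau = m*g*L*cos(angle)
= 20 * 9.81 * 4.0 * cos(68 deg)
= 20 * 9.81 * 4.0 * 0.3746
= 293.9913 Nm


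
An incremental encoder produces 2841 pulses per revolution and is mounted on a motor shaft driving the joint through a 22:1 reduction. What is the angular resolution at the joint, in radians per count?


counts per rev = 2841
effective counts at joint = 2841 * 22 = 62502
resolution = 2*pi / 62502
= 1.0053e-04 rad/count


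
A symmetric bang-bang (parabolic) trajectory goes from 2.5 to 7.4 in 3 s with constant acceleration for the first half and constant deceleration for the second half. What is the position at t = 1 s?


Symmetric rest-to-rest: each phase covers (pf-p0)/2 in time T/2. 0.5*a*(T/2)^2 = (pf-p0)/2 => a = 4*(pf-p0)/T^2
a = 4*(7.4-2.5)/3^2 = 2.1778
t = 1 is in the acceleration phase (t <= T/2).
p = p0 + 0.5*a*t^2 = 2.5 + 0.5*2.1778*1^2
= 3.5889


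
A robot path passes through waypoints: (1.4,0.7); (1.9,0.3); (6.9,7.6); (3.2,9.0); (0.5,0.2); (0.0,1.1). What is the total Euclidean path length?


Segment lengths:
  seg1 = sqrt((0.5)^2 + (-0.4)^2) = 0.6403
  seg2 = sqrt((5.0)^2 + (7.3)^2) = 8.8482
  seg3 = sqrt((-3.7)^2 + (1.4)^2) = 3.956
  seg4 = sqrt((-2.7)^2 + (-8.8)^2) = 9.2049
  seg5 = sqrt((-0.5)^2 + (0.9)^2) = 1.0296
Total = 23.6789


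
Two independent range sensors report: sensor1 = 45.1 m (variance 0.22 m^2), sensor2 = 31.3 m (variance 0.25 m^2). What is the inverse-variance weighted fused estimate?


w1 = (1/var1) / (1/var1 + 1/var2)
   = 4.5455 / (4.5455 + 4.0) = 0.5319
w2 = 1 - w1 = 0.4681
fused = w1*s1 + w2*s2 = 23.9894 + 14.6511
= 38.6404 m


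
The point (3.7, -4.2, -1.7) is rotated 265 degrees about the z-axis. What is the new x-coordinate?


Rotation about z-axis: x' = x*cos(theta) - y*sin(theta)
= 3.7 * -0.0872 - -4.2 * -0.9962
= -4.5065


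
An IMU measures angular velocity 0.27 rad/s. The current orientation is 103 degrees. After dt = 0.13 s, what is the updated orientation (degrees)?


delta_theta = w * dt = 0.27 * 0.13 = 0.0351 rad
= 2.0111 deg
theta_new = 103 + 2.0111 = 105.0111 deg


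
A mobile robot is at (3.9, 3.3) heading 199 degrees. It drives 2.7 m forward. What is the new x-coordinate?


x_new = x0 + d*cos(theta)
= 3.9 + 2.7*cos(199)
= 3.9 + -2.5529
= 1.3471


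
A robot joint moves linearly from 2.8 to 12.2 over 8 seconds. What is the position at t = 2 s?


s = t/T = 2/8 = 0.25
p(t) = p0 + (pf-p0)*s
= 2.8 + (12.2 - 2.8) * 0.25
= 5.15


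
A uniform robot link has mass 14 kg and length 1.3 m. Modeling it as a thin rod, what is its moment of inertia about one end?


I = (1/3) * m * L^2
= (1/3) * 14 * 1.3^2
= 0.333333 * 14 * 1.69
= 7.8867 kg*m^2


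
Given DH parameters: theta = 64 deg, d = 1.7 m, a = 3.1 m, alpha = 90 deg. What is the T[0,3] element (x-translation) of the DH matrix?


T[0,3] = a * cos(theta)
= 3.1 * cos(64 deg)
= 3.1 * 0.4384
= 1.359


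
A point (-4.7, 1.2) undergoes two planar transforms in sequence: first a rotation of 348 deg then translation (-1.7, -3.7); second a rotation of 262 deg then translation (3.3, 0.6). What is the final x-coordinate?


After transform 1:
x1 = cos(348)*-4.7 - sin(348)*1.2 + -1.7 = -6.0478
y1 = sin(348)*-4.7 + cos(348)*1.2 + -3.7 = -1.549
After transform 2:
x2 = cos(262)*-6.0478 - sin(262)*-1.549 + 3.3
= 2.6077


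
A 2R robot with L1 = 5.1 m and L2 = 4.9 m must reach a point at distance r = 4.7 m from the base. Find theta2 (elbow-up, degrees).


cos(theta2) = (r^2 - L1^2 - L2^2) / (2*L1*L2)
cos(theta2) = (22.09 - 26.01 - 24.01) / 49.98
cos(theta2) = -0.558824
theta2 = 123.9745 degrees


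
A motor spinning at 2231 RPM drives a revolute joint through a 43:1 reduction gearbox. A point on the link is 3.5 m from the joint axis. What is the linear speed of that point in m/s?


omega_motor = 2231 * 2*pi/60 = 233.6298 rad/s
omega_joint = omega_motor / 43 = 5.4333 rad/s
v = omega_joint * r = 5.4333 * 3.5
= 19.0164 m/s


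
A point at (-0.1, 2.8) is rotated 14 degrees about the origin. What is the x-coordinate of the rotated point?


x' = x*cos(theta) - y*sin(theta)
cos(14 deg) = 0.9703, sin(14 deg) = 0.2419
x' = -0.1 * 0.9703 - 2.8 * 0.2419
= -0.097 - 0.6774
= -0.7744


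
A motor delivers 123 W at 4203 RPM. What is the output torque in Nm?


omega = 4203 * 2*pi/60 = 440.1371 rad/s
tau = P / omega = 123 / 440.1371
= 0.2795 Nm


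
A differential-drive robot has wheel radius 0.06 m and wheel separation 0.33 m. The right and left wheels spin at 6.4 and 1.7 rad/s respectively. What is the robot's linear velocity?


vR = r*wR = 0.06*6.4 = 0.384 m/s
vL = r*wL = 0.06*1.7 = 0.102 m/s
v = (vR+vL)/2 = 0.243 m/s
omega = (vR-vL)/L = 0.8545 rad/s
linear velocity = 0.243 m/s


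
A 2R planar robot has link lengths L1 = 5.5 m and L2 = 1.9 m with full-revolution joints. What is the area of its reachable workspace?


r_max = L1 + L2 = 7.4 m
r_min = |L1 - L2| = 3.6 m
Area = pi*(r_max^2 - r_min^2)
= pi*(54.76 - 12.96)
= pi * 41.8
= 131.3186 m^2


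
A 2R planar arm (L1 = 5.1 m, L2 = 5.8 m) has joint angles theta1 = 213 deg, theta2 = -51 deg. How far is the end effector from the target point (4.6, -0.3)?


End effector via forward kinematics:
x = L1*cos(t1) + L2*cos(t1+t2) = -9.7933
y = L1*sin(t1) + L2*sin(t1+t2) = -0.9854
Distance to target:
d = sqrt((4.6 - -9.7933)^2 + (-0.3 - -0.9854)^2)
= sqrt(207.1685 + 0.4697)
= 14.4097 m


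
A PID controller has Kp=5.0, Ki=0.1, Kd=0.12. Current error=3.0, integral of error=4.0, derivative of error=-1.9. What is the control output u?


u = Kp*e + Ki*int(e) + Kd*de/dt
= 5.0*3.0 + 0.1*4.0 + 0.12*(-1.9)
= 15.0 + 0.4 + -0.228
= 15.172


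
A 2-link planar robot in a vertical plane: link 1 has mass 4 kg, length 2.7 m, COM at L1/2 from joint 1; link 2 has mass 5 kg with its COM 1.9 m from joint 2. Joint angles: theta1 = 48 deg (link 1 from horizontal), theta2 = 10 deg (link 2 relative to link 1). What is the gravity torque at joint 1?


Horizontal distance from joint 1 to link-1 COM:
  x_c1 = (L1/2)*cos(t1) = 1.35 * 0.6691 = 0.9033 m
Horizontal distance from joint 1 to link-2 COM:
  x_c2 = L1*cos(t1) + Lc2*cos(t1+t2)
       = 2.7*0.6691 + 1.9*0.5299 = 2.8135 m
tau1 = m1*g*x_c1 + m2*g*x_c2
     = 4*9.81*0.9033 + 5*9.81*2.8135
     = 35.4465 + 138.0021
     = 173.4487 Nm


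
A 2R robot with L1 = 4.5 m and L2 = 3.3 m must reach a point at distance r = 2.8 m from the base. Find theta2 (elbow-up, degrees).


cos(theta2) = (r^2 - L1^2 - L2^2) / (2*L1*L2)
cos(theta2) = (7.84 - 20.25 - 10.89) / 29.7
cos(theta2) = -0.784512
theta2 = 141.6755 degrees


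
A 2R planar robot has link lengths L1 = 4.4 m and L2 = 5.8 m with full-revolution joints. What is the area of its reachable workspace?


r_max = L1 + L2 = 10.2 m
r_min = |L1 - L2| = 1.4 m
Area = pi*(r_max^2 - r_min^2)
= pi*(104.04 - 1.96)
= pi * 102.08
= 320.6938 m^2


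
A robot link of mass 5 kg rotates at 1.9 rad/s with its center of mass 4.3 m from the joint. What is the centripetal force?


F = m * omega^2 * r
= 5 * 1.9^2 * 4.3
= 5 * 3.61 * 4.3
= 77.615 N


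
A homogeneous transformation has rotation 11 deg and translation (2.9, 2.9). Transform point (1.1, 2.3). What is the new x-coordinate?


x' = cos(theta)*px - sin(theta)*py + tx
= 0.9816*1.1 - 0.1908*2.3 + 2.9
= 3.5409


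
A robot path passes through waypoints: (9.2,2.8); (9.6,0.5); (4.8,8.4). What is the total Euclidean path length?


Segment lengths:
  seg1 = sqrt((0.4)^2 + (-2.3)^2) = 2.3345
  seg2 = sqrt((-4.8)^2 + (7.9)^2) = 9.2439
Total = 11.5784


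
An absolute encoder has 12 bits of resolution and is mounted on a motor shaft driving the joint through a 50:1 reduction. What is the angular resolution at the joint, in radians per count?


counts = 2^12 = 4096
effective counts at joint = 4096 * 50 = 204800
resolution = 2*pi / 204800
= 3.0680e-05 rad/count


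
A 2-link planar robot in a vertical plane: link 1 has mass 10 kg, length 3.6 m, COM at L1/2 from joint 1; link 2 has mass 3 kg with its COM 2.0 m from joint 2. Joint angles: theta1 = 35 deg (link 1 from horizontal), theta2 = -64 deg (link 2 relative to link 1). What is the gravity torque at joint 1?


Horizontal distance from joint 1 to link-1 COM:
  x_c1 = (L1/2)*cos(t1) = 1.8 * 0.8192 = 1.4745 m
Horizontal distance from joint 1 to link-2 COM:
  x_c2 = L1*cos(t1) + Lc2*cos(t1+t2)
       = 3.6*0.8192 + 2.0*0.8746 = 4.6982 m
tau1 = m1*g*x_c1 + m2*g*x_c2
     = 10*9.81*1.4745 + 3*9.81*4.6982
     = 144.6459 + 138.2676
     = 282.9135 Nm


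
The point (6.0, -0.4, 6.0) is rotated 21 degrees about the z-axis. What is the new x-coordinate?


Rotation about z-axis: x' = x*cos(theta) - y*sin(theta)
= 6.0 * 0.9336 - -0.4 * 0.3584
= 5.7448


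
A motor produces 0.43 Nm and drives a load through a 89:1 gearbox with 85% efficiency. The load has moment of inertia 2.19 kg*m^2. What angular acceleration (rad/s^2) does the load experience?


tau_out = tau_motor * N * eta
= 0.43 * 89 * 0.85 = 32.5295 Nm
alpha = tau_out / I = 32.5295 / 2.19
= 14.8537 rad/s^2


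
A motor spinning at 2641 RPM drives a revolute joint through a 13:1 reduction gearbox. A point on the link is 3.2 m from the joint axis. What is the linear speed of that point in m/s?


omega_motor = 2641 * 2*pi/60 = 276.5649 rad/s
omega_joint = omega_motor / 13 = 21.2742 rad/s
v = omega_joint * r = 21.2742 * 3.2
= 68.0775 m/s


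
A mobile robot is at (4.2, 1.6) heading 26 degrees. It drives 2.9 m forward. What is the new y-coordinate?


y_new = y0 + d*sin(theta)
= 1.6 + 2.9*sin(26)
= 1.6 + 1.2713
= 2.8713


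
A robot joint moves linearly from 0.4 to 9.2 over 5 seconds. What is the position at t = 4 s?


s = t/T = 4/5 = 0.8
p(t) = p0 + (pf-p0)*s
= 0.4 + (9.2 - 0.4) * 0.8
= 7.44


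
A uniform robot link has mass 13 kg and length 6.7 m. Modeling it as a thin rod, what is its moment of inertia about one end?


I = (1/3) * m * L^2
= (1/3) * 13 * 6.7^2
= 0.333333 * 13 * 44.89
= 194.5233 kg*m^2


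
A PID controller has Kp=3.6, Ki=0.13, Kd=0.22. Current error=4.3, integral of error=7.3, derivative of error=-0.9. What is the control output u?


u = Kp*e + Ki*int(e) + Kd*de/dt
= 3.6*4.3 + 0.13*7.3 + 0.22*(-0.9)
= 15.48 + 0.949 + -0.198
= 16.231


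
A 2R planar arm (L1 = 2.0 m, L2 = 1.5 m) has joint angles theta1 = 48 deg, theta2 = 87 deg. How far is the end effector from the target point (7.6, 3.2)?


End effector via forward kinematics:
x = L1*cos(t1) + L2*cos(t1+t2) = 0.2776
y = L1*sin(t1) + L2*sin(t1+t2) = 2.5469
Distance to target:
d = sqrt((7.6 - 0.2776)^2 + (3.2 - 2.5469)^2)
= sqrt(53.6175 + 0.4265)
= 7.3515 m


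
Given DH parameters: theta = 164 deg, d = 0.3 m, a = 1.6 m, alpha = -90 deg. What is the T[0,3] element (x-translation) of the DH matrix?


T[0,3] = a * cos(theta)
= 1.6 * cos(164 deg)
= 1.6 * -0.9613
= -1.538


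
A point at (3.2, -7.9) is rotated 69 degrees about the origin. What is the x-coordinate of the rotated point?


x' = x*cos(theta) - y*sin(theta)
cos(69 deg) = 0.3584, sin(69 deg) = 0.9336
x' = 3.2 * 0.3584 - -7.9 * 0.9336
= 1.1468 - -7.3753
= 8.5221


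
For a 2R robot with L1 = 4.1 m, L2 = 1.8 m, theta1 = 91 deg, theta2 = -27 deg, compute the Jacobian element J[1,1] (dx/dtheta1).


J[1,1] = -L1*sin(t1) - L2*sin(t1+t2)
= -4.1*sin(91) - 1.8*sin(64)
= -5.7172


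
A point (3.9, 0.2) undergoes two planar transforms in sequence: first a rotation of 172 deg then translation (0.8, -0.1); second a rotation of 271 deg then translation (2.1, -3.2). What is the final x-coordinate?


After transform 1:
x1 = cos(172)*3.9 - sin(172)*0.2 + 0.8 = -3.0899
y1 = sin(172)*3.9 + cos(172)*0.2 + -0.1 = 0.2447
After transform 2:
x2 = cos(271)*-3.0899 - sin(271)*0.2447 + 2.1
= 2.2908


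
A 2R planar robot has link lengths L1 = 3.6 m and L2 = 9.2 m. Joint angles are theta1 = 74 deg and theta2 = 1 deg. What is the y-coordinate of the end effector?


Convert angles to radians: theta1 = 1.2915, theta2 = 0.0175
y = L1*sin(theta1) + L2*sin(theta1+theta2)
y = 3.4605 + 8.8865
y = 12.3471


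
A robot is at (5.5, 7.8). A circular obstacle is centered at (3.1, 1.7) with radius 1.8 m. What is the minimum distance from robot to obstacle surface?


center_dist = sqrt((5.5-3.1)^2 + (7.8-1.7)^2)
= sqrt(5.76 + 37.21)
= 6.5552
min_dist = center_dist - radius = 6.5552 - 1.8 = 4.7552 m


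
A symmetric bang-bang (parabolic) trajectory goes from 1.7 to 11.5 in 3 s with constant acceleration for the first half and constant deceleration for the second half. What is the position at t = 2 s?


Symmetric rest-to-rest: each phase covers (pf-p0)/2 in time T/2. 0.5*a*(T/2)^2 = (pf-p0)/2 => a = 4*(pf-p0)/T^2
a = 4*(11.5-1.7)/3^2 = 4.3556
t = 2 is in the deceleration phase (t > T/2).
p = pf - 0.5*a*(T-t)^2 = 11.5 - 0.5*4.3556*1^2
= 9.3222


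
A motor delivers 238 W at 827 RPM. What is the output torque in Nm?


omega = 827 * 2*pi/60 = 86.6032 rad/s
tau = P / omega = 238 / 86.6032
= 2.7482 Nm


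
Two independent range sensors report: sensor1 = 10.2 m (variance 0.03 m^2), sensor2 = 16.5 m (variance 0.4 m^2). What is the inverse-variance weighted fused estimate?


w1 = (1/var1) / (1/var1 + 1/var2)
   = 33.3333 / (33.3333 + 2.5) = 0.9302
w2 = 1 - w1 = 0.0698
fused = w1*s1 + w2*s2 = 9.4884 + 1.1512
= 10.6395 m


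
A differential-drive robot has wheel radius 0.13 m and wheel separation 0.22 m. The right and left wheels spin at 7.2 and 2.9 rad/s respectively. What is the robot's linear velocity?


vR = r*wR = 0.13*7.2 = 0.936 m/s
vL = r*wL = 0.13*2.9 = 0.377 m/s
v = (vR+vL)/2 = 0.6565 m/s
omega = (vR-vL)/L = 2.5409 rad/s
linear velocity = 0.6565 m/s


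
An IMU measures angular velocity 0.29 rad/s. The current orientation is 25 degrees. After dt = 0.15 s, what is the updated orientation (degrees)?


delta_theta = w * dt = 0.29 * 0.15 = 0.0435 rad
= 2.4924 deg
theta_new = 25 + 2.4924 = 27.4924 deg


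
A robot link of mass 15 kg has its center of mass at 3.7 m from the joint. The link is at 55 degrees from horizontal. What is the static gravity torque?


tau = m*g*L*cos(angle)
= 15 * 9.81 * 3.7 * cos(55 deg)
= 15 * 9.81 * 3.7 * 0.5736
= 312.2866 Nm


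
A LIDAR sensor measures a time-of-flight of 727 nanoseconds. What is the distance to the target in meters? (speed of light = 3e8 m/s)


tof = 727 ns = 7.27e-07 s
dist = c * tof / 2
= 3e8 * 7.27e-07 / 2
= 109.05 m


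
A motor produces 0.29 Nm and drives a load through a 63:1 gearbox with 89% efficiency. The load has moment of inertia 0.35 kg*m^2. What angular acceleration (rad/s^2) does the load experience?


tau_out = tau_motor * N * eta
= 0.29 * 63 * 0.89 = 16.2603 Nm
alpha = tau_out / I = 16.2603 / 0.35
= 46.458 rad/s^2


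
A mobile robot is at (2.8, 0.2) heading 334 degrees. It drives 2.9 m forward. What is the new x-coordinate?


x_new = x0 + d*cos(theta)
= 2.8 + 2.9*cos(334)
= 2.8 + 2.6065
= 5.4065


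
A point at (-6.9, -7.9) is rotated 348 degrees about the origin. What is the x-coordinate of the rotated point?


x' = x*cos(theta) - y*sin(theta)
cos(348 deg) = 0.9781, sin(348 deg) = -0.2079
x' = -6.9 * 0.9781 - -7.9 * -0.2079
= -6.7492 - 1.6425
= -8.3917


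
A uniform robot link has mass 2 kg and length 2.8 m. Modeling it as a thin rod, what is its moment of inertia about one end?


I = (1/3) * m * L^2
= (1/3) * 2 * 2.8^2
= 0.333333 * 2 * 7.84
= 5.2267 kg*m^2


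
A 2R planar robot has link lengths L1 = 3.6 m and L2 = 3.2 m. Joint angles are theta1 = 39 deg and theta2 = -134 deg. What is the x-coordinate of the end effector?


Convert angles to radians: theta1 = 0.6807, theta2 = -2.3387
x = L1*cos(theta1) + L2*cos(theta1+theta2)
x = 2.7977 + -0.2789
x = 2.5188


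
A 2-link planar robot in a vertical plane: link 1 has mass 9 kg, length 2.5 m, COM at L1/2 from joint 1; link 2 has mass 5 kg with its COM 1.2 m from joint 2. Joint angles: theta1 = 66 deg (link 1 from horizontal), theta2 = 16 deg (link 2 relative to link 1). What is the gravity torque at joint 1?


Horizontal distance from joint 1 to link-1 COM:
  x_c1 = (L1/2)*cos(t1) = 1.25 * 0.4067 = 0.5084 m
Horizontal distance from joint 1 to link-2 COM:
  x_c2 = L1*cos(t1) + Lc2*cos(t1+t2)
       = 2.5*0.4067 + 1.2*0.1392 = 1.1838 m
tau1 = m1*g*x_c1 + m2*g*x_c2
     = 9*9.81*0.5084 + 5*9.81*1.1838
     = 44.8885 + 58.0678
     = 102.9563 Nm


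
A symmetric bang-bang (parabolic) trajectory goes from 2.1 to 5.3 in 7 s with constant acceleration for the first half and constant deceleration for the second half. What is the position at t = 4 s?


Symmetric rest-to-rest: each phase covers (pf-p0)/2 in time T/2. 0.5*a*(T/2)^2 = (pf-p0)/2 => a = 4*(pf-p0)/T^2
a = 4*(5.3-2.1)/7^2 = 0.2612
t = 4 is in the deceleration phase (t > T/2).
p = pf - 0.5*a*(T-t)^2 = 5.3 - 0.5*0.2612*3^2
= 4.1245


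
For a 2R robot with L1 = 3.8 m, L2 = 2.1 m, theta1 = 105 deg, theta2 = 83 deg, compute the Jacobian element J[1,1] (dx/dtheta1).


J[1,1] = -L1*sin(t1) - L2*sin(t1+t2)
= -3.8*sin(105) - 2.1*sin(188)
= -3.3783


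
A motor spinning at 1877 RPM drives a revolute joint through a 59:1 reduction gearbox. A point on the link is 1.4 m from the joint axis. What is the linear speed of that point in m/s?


omega_motor = 1877 * 2*pi/60 = 196.559 rad/s
omega_joint = omega_motor / 59 = 3.3315 rad/s
v = omega_joint * r = 3.3315 * 1.4
= 4.6641 m/s


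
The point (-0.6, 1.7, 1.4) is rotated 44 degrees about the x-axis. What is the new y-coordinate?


Rotation about x-axis: y' = y*cos(theta) - z*sin(theta)
= 1.7 * 0.7193 - 1.4 * 0.6947
= 0.2504


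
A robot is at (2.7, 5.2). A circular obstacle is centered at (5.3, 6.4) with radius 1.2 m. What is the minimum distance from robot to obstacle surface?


center_dist = sqrt((2.7-5.3)^2 + (5.2-6.4)^2)
= sqrt(6.76 + 1.44)
= 2.8636
min_dist = center_dist - radius = 2.8636 - 1.2 = 1.6636 m


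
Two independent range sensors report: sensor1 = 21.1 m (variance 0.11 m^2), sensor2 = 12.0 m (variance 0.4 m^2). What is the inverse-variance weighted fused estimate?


w1 = (1/var1) / (1/var1 + 1/var2)
   = 9.0909 / (9.0909 + 2.5) = 0.7843
w2 = 1 - w1 = 0.2157
fused = w1*s1 + w2*s2 = 16.549 + 2.5882
= 19.1373 m


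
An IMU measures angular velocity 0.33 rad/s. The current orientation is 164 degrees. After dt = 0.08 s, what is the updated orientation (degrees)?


delta_theta = w * dt = 0.33 * 0.08 = 0.0264 rad
= 1.5126 deg
theta_new = 164 + 1.5126 = 165.5126 deg


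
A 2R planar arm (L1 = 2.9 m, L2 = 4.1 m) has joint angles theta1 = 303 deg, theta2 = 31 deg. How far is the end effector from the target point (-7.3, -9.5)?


End effector via forward kinematics:
x = L1*cos(t1) + L2*cos(t1+t2) = 5.2645
y = L1*sin(t1) + L2*sin(t1+t2) = -4.2295
Distance to target:
d = sqrt((-7.3 - 5.2645)^2 + (-9.5 - -4.2295)^2)
= sqrt(157.8669 + 27.7785)
= 13.6252 m


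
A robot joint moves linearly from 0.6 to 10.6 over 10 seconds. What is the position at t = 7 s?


s = t/T = 7/10 = 0.7
p(t) = p0 + (pf-p0)*s
= 0.6 + (10.6 - 0.6) * 0.7
= 7.6


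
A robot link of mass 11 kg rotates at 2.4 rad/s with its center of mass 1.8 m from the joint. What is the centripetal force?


F = m * omega^2 * r
= 11 * 2.4^2 * 1.8
= 11 * 5.76 * 1.8
= 114.048 N


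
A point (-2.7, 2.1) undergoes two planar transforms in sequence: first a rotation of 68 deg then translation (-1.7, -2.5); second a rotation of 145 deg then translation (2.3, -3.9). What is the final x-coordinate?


After transform 1:
x1 = cos(68)*-2.7 - sin(68)*2.1 + -1.7 = -4.6585
y1 = sin(68)*-2.7 + cos(68)*2.1 + -2.5 = -4.2167
After transform 2:
x2 = cos(145)*-4.6585 - sin(145)*-4.2167 + 2.3
= 8.5347


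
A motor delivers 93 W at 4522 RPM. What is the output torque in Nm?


omega = 4522 * 2*pi/60 = 473.5427 rad/s
tau = P / omega = 93 / 473.5427
= 0.1964 Nm


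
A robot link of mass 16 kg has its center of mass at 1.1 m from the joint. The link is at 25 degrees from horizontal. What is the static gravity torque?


tau = m*g*L*cos(angle)
= 16 * 9.81 * 1.1 * cos(25 deg)
= 16 * 9.81 * 1.1 * 0.9063
= 156.4795 Nm


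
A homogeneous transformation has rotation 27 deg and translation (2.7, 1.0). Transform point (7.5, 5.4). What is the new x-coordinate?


x' = cos(theta)*px - sin(theta)*py + tx
= 0.891*7.5 - 0.454*5.4 + 2.7
= 6.931


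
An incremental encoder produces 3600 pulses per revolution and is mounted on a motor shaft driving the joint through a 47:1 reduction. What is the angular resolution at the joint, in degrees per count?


counts per rev = 3600
effective counts at joint = 3600 * 47 = 169200
resolution = 360 / 169200
= 0.0021 deg/count


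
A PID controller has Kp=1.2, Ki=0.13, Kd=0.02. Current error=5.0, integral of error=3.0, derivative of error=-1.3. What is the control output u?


u = Kp*e + Ki*int(e) + Kd*de/dt
= 1.2*5.0 + 0.13*3.0 + 0.02*(-1.3)
= 6.0 + 0.39 + -0.026
= 6.364


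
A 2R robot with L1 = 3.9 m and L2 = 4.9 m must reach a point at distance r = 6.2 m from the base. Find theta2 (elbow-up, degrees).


cos(theta2) = (r^2 - L1^2 - L2^2) / (2*L1*L2)
cos(theta2) = (38.44 - 15.21 - 24.01) / 38.22
cos(theta2) = -0.020408
theta2 = 91.1694 degrees


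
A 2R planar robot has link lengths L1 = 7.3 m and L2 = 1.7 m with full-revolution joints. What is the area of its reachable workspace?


r_max = L1 + L2 = 9.0 m
r_min = |L1 - L2| = 5.6 m
Area = pi*(r_max^2 - r_min^2)
= pi*(81.0 - 31.36)
= pi * 49.64
= 155.9487 m^2


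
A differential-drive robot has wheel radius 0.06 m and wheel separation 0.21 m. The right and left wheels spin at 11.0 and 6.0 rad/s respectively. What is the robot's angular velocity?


vR = r*wR = 0.06*11.0 = 0.66 m/s
vL = r*wL = 0.06*6.0 = 0.36 m/s
v = (vR+vL)/2 = 0.51 m/s
omega = (vR-vL)/L = 1.4286 rad/s
angular velocity = 1.4286 rad/s


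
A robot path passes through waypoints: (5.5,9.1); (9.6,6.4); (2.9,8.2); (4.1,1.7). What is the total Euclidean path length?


Segment lengths:
  seg1 = sqrt((4.1)^2 + (-2.7)^2) = 4.9092
  seg2 = sqrt((-6.7)^2 + (1.8)^2) = 6.9376
  seg3 = sqrt((1.2)^2 + (-6.5)^2) = 6.6098
Total = 18.4566


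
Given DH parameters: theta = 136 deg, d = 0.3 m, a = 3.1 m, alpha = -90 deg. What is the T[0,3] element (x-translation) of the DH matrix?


T[0,3] = a * cos(theta)
= 3.1 * cos(136 deg)
= 3.1 * -0.7193
= -2.23


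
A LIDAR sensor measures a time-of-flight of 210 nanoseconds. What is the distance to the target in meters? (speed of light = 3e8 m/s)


tof = 210 ns = 2.1e-07 s
dist = c * tof / 2
= 3e8 * 2.1e-07 / 2
= 31.5 m


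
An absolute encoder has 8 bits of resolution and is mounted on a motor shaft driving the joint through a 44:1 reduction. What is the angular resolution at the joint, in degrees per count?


counts = 2^8 = 256
effective counts at joint = 256 * 44 = 11264
resolution = 360 / 11264
= 0.032 deg/count


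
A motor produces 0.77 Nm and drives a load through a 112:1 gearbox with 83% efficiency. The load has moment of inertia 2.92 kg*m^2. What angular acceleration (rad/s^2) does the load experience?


tau_out = tau_motor * N * eta
= 0.77 * 112 * 0.83 = 71.5792 Nm
alpha = tau_out / I = 71.5792 / 2.92
= 24.5134 rad/s^2


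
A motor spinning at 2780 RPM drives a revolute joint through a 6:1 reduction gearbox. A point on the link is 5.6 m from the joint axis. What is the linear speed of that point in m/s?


omega_motor = 2780 * 2*pi/60 = 291.1209 rad/s
omega_joint = omega_motor / 6 = 48.5202 rad/s
v = omega_joint * r = 48.5202 * 5.6
= 271.7129 m/s


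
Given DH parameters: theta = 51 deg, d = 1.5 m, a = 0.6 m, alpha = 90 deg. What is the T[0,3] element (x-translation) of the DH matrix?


T[0,3] = a * cos(theta)
= 0.6 * cos(51 deg)
= 0.6 * 0.6293
= 0.3776


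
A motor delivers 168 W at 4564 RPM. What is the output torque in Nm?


omega = 4564 * 2*pi/60 = 477.941 rad/s
tau = P / omega = 168 / 477.941
= 0.3515 Nm


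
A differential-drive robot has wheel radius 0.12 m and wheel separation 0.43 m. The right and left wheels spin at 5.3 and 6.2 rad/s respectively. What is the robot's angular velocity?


vR = r*wR = 0.12*5.3 = 0.636 m/s
vL = r*wL = 0.12*6.2 = 0.744 m/s
v = (vR+vL)/2 = 0.69 m/s
omega = (vR-vL)/L = -0.2512 rad/s
angular velocity = -0.2512 rad/s


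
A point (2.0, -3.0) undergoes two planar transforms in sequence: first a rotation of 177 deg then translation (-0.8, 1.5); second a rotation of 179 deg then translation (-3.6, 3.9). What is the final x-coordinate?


After transform 1:
x1 = cos(177)*2.0 - sin(177)*-3.0 + -0.8 = -2.6403
y1 = sin(177)*2.0 + cos(177)*-3.0 + 1.5 = 4.6006
After transform 2:
x2 = cos(179)*-2.6403 - sin(179)*4.6006 + -3.6
= -1.0404


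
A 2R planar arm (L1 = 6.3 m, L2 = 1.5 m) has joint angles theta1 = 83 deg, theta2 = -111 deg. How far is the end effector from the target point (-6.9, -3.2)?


End effector via forward kinematics:
x = L1*cos(t1) + L2*cos(t1+t2) = 2.0922
y = L1*sin(t1) + L2*sin(t1+t2) = 5.5488
Distance to target:
d = sqrt((-6.9 - 2.0922)^2 + (-3.2 - 5.5488)^2)
= sqrt(80.8596 + 76.5421)
= 12.546 m


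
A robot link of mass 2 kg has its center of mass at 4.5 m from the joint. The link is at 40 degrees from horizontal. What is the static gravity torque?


tau = m*g*L*cos(angle)
= 2 * 9.81 * 4.5 * cos(40 deg)
= 2 * 9.81 * 4.5 * 0.766
= 67.6341 Nm


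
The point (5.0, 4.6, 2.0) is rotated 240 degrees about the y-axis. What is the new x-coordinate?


Rotation about y-axis: x' = x*cos(theta) + z*sin(theta)
= 5.0 * -0.5 + 2.0 * -0.866
= -4.2321


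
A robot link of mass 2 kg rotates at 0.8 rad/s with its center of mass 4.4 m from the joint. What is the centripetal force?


F = m * omega^2 * r
= 2 * 0.8^2 * 4.4
= 2 * 0.64 * 4.4
= 5.632 N


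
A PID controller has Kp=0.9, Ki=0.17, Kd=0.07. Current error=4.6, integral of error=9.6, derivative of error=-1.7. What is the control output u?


u = Kp*e + Ki*int(e) + Kd*de/dt
= 0.9*4.6 + 0.17*9.6 + 0.07*(-1.7)
= 4.14 + 1.632 + -0.119
= 5.653


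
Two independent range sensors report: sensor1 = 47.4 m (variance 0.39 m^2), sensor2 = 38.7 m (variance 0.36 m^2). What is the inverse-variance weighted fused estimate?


w1 = (1/var1) / (1/var1 + 1/var2)
   = 2.5641 / (2.5641 + 2.7778) = 0.48
w2 = 1 - w1 = 0.52
fused = w1*s1 + w2*s2 = 22.752 + 20.124
= 42.876 m


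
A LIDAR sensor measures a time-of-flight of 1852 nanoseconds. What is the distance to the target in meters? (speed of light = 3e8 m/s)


tof = 1852 ns = 1.852e-06 s
dist = c * tof / 2
= 3e8 * 1.852e-06 / 2
= 277.8 m


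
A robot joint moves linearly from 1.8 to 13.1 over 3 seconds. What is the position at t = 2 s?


s = t/T = 2/3 = 0.6667
p(t) = p0 + (pf-p0)*s
= 1.8 + (13.1 - 1.8) * 0.6667
= 9.3333


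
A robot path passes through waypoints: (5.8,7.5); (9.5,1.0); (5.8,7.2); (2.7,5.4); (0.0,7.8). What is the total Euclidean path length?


Segment lengths:
  seg1 = sqrt((3.7)^2 + (-6.5)^2) = 7.4793
  seg2 = sqrt((-3.7)^2 + (6.2)^2) = 7.2201
  seg3 = sqrt((-3.1)^2 + (-1.8)^2) = 3.5847
  seg4 = sqrt((-2.7)^2 + (2.4)^2) = 3.6125
Total = 21.8966


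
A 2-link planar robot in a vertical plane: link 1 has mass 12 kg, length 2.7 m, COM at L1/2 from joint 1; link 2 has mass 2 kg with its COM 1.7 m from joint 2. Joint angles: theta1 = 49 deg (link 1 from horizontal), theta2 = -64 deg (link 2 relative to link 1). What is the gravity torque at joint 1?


Horizontal distance from joint 1 to link-1 COM:
  x_c1 = (L1/2)*cos(t1) = 1.35 * 0.6561 = 0.8857 m
Horizontal distance from joint 1 to link-2 COM:
  x_c2 = L1*cos(t1) + Lc2*cos(t1+t2)
       = 2.7*0.6561 + 1.7*0.9659 = 3.4134 m
tau1 = m1*g*x_c1 + m2*g*x_c2
     = 12*9.81*0.8857 + 2*9.81*3.4134
     = 104.2622 + 66.9716
     = 171.2338 Nm


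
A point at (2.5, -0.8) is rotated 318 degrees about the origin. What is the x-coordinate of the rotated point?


x' = x*cos(theta) - y*sin(theta)
cos(318 deg) = 0.7431, sin(318 deg) = -0.6691
x' = 2.5 * 0.7431 - -0.8 * -0.6691
= 1.8579 - 0.5353
= 1.3226


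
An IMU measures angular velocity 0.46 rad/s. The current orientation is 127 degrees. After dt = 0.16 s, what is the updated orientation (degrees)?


delta_theta = w * dt = 0.46 * 0.16 = 0.0736 rad
= 4.217 deg
theta_new = 127 + 4.217 = 131.217 deg


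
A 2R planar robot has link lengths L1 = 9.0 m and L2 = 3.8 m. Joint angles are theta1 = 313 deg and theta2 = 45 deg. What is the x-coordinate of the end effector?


Convert angles to radians: theta1 = 5.4629, theta2 = 0.7854
x = L1*cos(theta1) + L2*cos(theta1+theta2)
x = 6.138 + 3.7977
x = 9.9357


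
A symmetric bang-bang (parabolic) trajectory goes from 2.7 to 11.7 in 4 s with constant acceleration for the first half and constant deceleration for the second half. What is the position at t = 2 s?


Symmetric rest-to-rest: each phase covers (pf-p0)/2 in time T/2. 0.5*a*(T/2)^2 = (pf-p0)/2 => a = 4*(pf-p0)/T^2
a = 4*(11.7-2.7)/4^2 = 2.25
t = 2 is in the acceleration phase (t <= T/2).
p = p0 + 0.5*a*t^2 = 2.7 + 0.5*2.25*2^2
= 7.2


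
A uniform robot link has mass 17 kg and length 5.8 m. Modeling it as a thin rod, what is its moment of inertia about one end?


I = (1/3) * m * L^2
= (1/3) * 17 * 5.8^2
= 0.333333 * 17 * 33.64
= 190.6267 kg*m^2


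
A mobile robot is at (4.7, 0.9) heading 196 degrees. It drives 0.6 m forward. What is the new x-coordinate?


x_new = x0 + d*cos(theta)
= 4.7 + 0.6*cos(196)
= 4.7 + -0.5768
= 4.1232


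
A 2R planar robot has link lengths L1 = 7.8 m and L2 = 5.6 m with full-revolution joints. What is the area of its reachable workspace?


r_max = L1 + L2 = 13.4 m
r_min = |L1 - L2| = 2.2 m
Area = pi*(r_max^2 - r_min^2)
= pi*(179.56 - 4.84)
= pi * 174.72
= 548.8991 m^2


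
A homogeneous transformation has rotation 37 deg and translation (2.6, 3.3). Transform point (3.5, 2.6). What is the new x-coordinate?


x' = cos(theta)*px - sin(theta)*py + tx
= 0.7986*3.5 - 0.6018*2.6 + 2.6
= 3.8305


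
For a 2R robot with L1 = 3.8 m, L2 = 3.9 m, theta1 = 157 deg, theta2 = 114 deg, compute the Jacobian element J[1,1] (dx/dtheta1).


J[1,1] = -L1*sin(t1) - L2*sin(t1+t2)
= -3.8*sin(157) - 3.9*sin(271)
= 2.4146


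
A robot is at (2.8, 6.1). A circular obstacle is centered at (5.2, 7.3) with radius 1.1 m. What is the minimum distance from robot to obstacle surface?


center_dist = sqrt((2.8-5.2)^2 + (6.1-7.3)^2)
= sqrt(5.76 + 1.44)
= 2.6833
min_dist = center_dist - radius = 2.6833 - 1.1 = 1.5833 m


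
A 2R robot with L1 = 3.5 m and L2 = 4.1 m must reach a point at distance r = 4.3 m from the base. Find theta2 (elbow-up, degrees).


cos(theta2) = (r^2 - L1^2 - L2^2) / (2*L1*L2)
cos(theta2) = (18.49 - 12.25 - 16.81) / 28.7
cos(theta2) = -0.368293
theta2 = 111.6104 degrees


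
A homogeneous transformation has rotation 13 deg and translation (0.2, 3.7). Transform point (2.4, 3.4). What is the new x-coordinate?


x' = cos(theta)*px - sin(theta)*py + tx
= 0.9744*2.4 - 0.225*3.4 + 0.2
= 1.7737


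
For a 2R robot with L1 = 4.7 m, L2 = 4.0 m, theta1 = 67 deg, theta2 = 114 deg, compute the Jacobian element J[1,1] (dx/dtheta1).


J[1,1] = -L1*sin(t1) - L2*sin(t1+t2)
= -4.7*sin(67) - 4.0*sin(181)
= -4.2566


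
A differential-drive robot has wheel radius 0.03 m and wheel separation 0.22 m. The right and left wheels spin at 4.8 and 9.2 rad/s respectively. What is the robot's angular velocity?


vR = r*wR = 0.03*4.8 = 0.144 m/s
vL = r*wL = 0.03*9.2 = 0.276 m/s
v = (vR+vL)/2 = 0.21 m/s
omega = (vR-vL)/L = -0.6 rad/s
angular velocity = -0.6 rad/s


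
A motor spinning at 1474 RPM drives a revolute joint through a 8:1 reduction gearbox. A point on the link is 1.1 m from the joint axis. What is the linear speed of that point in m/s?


omega_motor = 1474 * 2*pi/60 = 154.3569 rad/s
omega_joint = omega_motor / 8 = 19.2946 rad/s
v = omega_joint * r = 19.2946 * 1.1
= 21.2241 m/s


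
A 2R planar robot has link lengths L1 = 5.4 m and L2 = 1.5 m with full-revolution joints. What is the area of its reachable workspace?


r_max = L1 + L2 = 6.9 m
r_min = |L1 - L2| = 3.9 m
Area = pi*(r_max^2 - r_min^2)
= pi*(47.61 - 15.21)
= pi * 32.4
= 101.7876 m^2


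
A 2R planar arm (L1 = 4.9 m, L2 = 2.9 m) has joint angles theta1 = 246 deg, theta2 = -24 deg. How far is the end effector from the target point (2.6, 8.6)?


End effector via forward kinematics:
x = L1*cos(t1) + L2*cos(t1+t2) = -4.1481
y = L1*sin(t1) + L2*sin(t1+t2) = -6.4169
Distance to target:
d = sqrt((2.6 - -4.1481)^2 + (8.6 - -6.4169)^2)
= sqrt(45.5373 + 225.5058)
= 16.4634 m


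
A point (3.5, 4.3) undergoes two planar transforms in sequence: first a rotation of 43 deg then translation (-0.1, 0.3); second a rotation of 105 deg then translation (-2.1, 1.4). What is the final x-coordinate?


After transform 1:
x1 = cos(43)*3.5 - sin(43)*4.3 + -0.1 = -0.4729
y1 = sin(43)*3.5 + cos(43)*4.3 + 0.3 = 5.8318
After transform 2:
x2 = cos(105)*-0.4729 - sin(105)*5.8318 + -2.1
= -7.6107


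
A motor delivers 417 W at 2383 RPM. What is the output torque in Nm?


omega = 2383 * 2*pi/60 = 249.5472 rad/s
tau = P / omega = 417 / 249.5472
= 1.671 Nm


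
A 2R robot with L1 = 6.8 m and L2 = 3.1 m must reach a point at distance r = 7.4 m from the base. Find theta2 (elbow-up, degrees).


cos(theta2) = (r^2 - L1^2 - L2^2) / (2*L1*L2)
cos(theta2) = (54.76 - 46.24 - 9.61) / 42.16
cos(theta2) = -0.025854
theta2 = 91.4815 degrees


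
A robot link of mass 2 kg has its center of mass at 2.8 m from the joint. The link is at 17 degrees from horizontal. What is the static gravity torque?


tau = m*g*L*cos(angle)
= 2 * 9.81 * 2.8 * cos(17 deg)
= 2 * 9.81 * 2.8 * 0.9563
= 52.5356 Nm


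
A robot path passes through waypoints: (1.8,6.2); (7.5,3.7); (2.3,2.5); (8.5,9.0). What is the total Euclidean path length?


Segment lengths:
  seg1 = sqrt((5.7)^2 + (-2.5)^2) = 6.2241
  seg2 = sqrt((-5.2)^2 + (-1.2)^2) = 5.3367
  seg3 = sqrt((6.2)^2 + (6.5)^2) = 8.9828
Total = 20.5436


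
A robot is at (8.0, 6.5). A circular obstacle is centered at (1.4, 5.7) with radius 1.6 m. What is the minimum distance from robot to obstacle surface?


center_dist = sqrt((8.0-1.4)^2 + (6.5-5.7)^2)
= sqrt(43.56 + 0.64)
= 6.6483
min_dist = center_dist - radius = 6.6483 - 1.6 = 5.0483 m


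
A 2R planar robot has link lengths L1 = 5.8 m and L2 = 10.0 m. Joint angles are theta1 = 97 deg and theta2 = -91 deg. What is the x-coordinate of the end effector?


Convert angles to radians: theta1 = 1.693, theta2 = -1.5882
x = L1*cos(theta1) + L2*cos(theta1+theta2)
x = -0.7068 + 9.9452
x = 9.2384


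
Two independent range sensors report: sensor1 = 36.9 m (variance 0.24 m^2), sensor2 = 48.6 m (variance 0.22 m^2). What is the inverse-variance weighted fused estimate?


w1 = (1/var1) / (1/var1 + 1/var2)
   = 4.1667 / (4.1667 + 4.5455) = 0.4783
w2 = 1 - w1 = 0.5217
fused = w1*s1 + w2*s2 = 17.6478 + 25.3565
= 43.0043 m


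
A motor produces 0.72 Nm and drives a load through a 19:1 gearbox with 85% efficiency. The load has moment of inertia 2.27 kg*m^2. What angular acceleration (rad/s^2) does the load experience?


tau_out = tau_motor * N * eta
= 0.72 * 19 * 0.85 = 11.628 Nm
alpha = tau_out / I = 11.628 / 2.27
= 5.1225 rad/s^2


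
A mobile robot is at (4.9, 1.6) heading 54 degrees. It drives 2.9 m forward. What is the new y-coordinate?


y_new = y0 + d*sin(theta)
= 1.6 + 2.9*sin(54)
= 1.6 + 2.3461
= 3.9461


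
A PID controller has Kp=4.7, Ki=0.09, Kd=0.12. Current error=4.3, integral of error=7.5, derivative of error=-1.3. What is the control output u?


u = Kp*e + Ki*int(e) + Kd*de/dt
= 4.7*4.3 + 0.09*7.5 + 0.12*(-1.3)
= 20.21 + 0.675 + -0.156
= 20.729


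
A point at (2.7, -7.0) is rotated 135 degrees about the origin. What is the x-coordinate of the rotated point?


x' = x*cos(theta) - y*sin(theta)
cos(135 deg) = -0.7071, sin(135 deg) = 0.7071
x' = 2.7 * -0.7071 - -7.0 * 0.7071
= -1.9092 - -4.9497
= 3.0406


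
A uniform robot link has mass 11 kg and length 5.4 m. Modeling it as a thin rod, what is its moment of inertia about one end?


I = (1/3) * m * L^2
= (1/3) * 11 * 5.4^2
= 0.333333 * 11 * 29.16
= 106.92 kg*m^2


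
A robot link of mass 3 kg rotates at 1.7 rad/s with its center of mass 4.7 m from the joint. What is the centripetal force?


F = m * omega^2 * r
= 3 * 1.7^2 * 4.7
= 3 * 2.89 * 4.7
= 40.749 N


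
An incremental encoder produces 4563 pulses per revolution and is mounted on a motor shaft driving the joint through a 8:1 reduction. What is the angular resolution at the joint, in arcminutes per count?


counts per rev = 4563
effective counts at joint = 4563 * 8 = 36504
resolution = 360*60 / 36504
= 0.5917 arcmin/count


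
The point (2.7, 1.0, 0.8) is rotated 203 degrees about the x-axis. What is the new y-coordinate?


Rotation about x-axis: y' = y*cos(theta) - z*sin(theta)
= 1.0 * -0.9205 - 0.8 * -0.3907
= -0.6079


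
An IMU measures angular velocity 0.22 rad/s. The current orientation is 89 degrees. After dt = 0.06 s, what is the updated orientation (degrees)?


delta_theta = w * dt = 0.22 * 0.06 = 0.0132 rad
= 0.7563 deg
theta_new = 89 + 0.7563 = 89.7563 deg


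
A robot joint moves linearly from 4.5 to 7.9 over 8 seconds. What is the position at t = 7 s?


s = t/T = 7/8 = 0.875
p(t) = p0 + (pf-p0)*s
= 4.5 + (7.9 - 4.5) * 0.875
= 7.475


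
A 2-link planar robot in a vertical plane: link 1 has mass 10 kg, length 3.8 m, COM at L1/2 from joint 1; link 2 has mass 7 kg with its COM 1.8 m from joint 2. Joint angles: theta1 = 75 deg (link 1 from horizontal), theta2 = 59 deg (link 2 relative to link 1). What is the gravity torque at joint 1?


Horizontal distance from joint 1 to link-1 COM:
  x_c1 = (L1/2)*cos(t1) = 1.9 * 0.2588 = 0.4918 m
Horizontal distance from joint 1 to link-2 COM:
  x_c2 = L1*cos(t1) + Lc2*cos(t1+t2)
       = 3.8*0.2588 + 1.8*-0.6947 = -0.2669 m
tau1 = m1*g*x_c1 + m2*g*x_c2
     = 10*9.81*0.4918 + 7*9.81*-0.2669
     = 48.2413 + -18.3261
     = 29.9151 Nm


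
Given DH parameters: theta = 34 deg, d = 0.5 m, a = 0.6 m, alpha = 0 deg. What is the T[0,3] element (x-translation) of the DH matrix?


T[0,3] = a * cos(theta)
= 0.6 * cos(34 deg)
= 0.6 * 0.829
= 0.4974
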